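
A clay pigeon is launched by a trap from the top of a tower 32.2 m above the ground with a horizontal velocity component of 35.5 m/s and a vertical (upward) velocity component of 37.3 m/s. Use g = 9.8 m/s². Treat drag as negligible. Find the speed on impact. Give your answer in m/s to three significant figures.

The projectile lands when y = 32.2 + (37.30) t − ½·9.80·t² = 0. Positive root: t = (37.30 + √(37.30² + 2·9.80·32.2)) / 9.80 = (37.30 + 44.97) / 9.80 = 8.395 s.
Vertical velocity at impact: v_y = v_y0 − g t = 37.30 − 9.80 × 8.395 = −44.97 m/s.
Speed: |v| = √(vₓ² + v_y²) = √(35.50² + 44.97²) = 57.29 m/s.

57.3 m/s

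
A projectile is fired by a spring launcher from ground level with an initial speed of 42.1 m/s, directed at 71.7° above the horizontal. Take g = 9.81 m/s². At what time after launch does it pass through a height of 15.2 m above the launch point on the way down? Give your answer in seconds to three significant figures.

7.75 s

Components: vₓ = 42.10 cos 71.7° = 13.22 m/s, v_y0 = 42.10 sin 71.7° = 39.97 m/s.
Set y = v_y0 t − ½ g t² = 15.2: 4.905 t² − 39.97 t + 15.2 = 0.
t = [39.97 ± √(39.97² − 2·9.81·15.2)] / 9.81 = (39.97 ± 36.05) / 9.81, so t = 0.3999 s or t = 7.749 s.
The descending-branch root is 7.749 s.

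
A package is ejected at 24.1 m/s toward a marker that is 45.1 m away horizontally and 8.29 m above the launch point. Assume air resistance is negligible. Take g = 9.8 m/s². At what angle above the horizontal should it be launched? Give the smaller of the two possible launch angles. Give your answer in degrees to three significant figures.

39.4°

Trajectory: y = x tanθ − g x² (1 + tan²θ)/(2v₀²). With x = 45.1, y = 8.29, v₀ = 24.1, g = 9.80:
17.16 tan²θ − 45.1 tanθ + (25.45) = 0.
tanθ = [45.1 ± √(45.1² − 4 × 17.16 × (25.45))] / (2 × 17.16) = (45.1 ± 16.95) / 34.32, giving tanθ = 0.8204 or 1.808.
θ = 39.36° or 61.05°; the smaller is 39.36°.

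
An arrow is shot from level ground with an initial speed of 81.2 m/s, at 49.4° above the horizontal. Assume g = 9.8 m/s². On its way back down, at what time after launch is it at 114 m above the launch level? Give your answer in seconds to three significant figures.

Horizontal component vₓ = 81.20 cos 49.4° = 52.84 m/s; vertical v_y0 = 81.20 sin 49.4° = 61.65 m/s.
Require v_y0 t − ½ g t² = 114, i.e. 4.900 t² − 61.65 t + 114 = 0.
Quadratic formula: t = (61.65 ± √1566.7) / 9.80 = (61.65 ± 39.58) / 9.80 → t = 2.252 s or 10.33 s.
The descending-branch root is 10.33 s.

10.3 s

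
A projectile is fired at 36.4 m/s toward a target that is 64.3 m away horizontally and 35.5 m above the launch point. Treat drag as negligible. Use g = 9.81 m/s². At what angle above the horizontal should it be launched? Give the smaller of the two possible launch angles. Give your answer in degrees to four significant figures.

Trajectory: y = x tanθ − g x² (1 + tan²θ)/(2v₀²). With x = 64.3, y = 35.5, v₀ = 36.4, g = 9.81:
15.31 tan²θ − 64.3 tanθ + (50.81) = 0.
tanθ = [64.3 ± √(64.3² − 4 × 15.31 × (50.81))] / (2 × 15.31) = (64.3 ± 32.00) / 30.61, giving tanθ = 1.055 or 3.146.
θ = 46.54° or 72.37°; the smaller is 46.54°.

46.54°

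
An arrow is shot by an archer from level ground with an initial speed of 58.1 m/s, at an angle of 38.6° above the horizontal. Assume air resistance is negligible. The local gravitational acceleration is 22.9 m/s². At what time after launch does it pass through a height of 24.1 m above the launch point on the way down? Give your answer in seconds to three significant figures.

Resolve: vₓ = 58.10 cos 38.6° = 45.41 m/s and v_y0 = 58.10 sin 38.6° = 36.25 m/s.
Set y = v_y0 t − ½ g t² = 24.1: 11.45 t² − 36.25 t + 24.1 = 0.
Quadratic formula: t = (36.25 ± √210.09) / 22.9 = (36.25 ± 14.49) / 22.9 → t = 0.9499 s or 2.216 s.
The descending-branch root is 2.216 s.

2.22 s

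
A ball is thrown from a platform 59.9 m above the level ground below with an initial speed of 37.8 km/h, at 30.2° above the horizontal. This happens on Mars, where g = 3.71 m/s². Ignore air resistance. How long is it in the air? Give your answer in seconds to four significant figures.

7.282 s

Convert: 37.8 km/h = 37.8/3.6 = 10.50 m/s.
Resolve: vₓ = 10.50 cos 30.2° = 9.075 m/s and v_y0 = 10.50 sin 30.2° = 5.282 m/s.
The projectile lands when y = 59.9 + (5.282) t − ½·3.71·t² = 0. Positive root: t = (5.282 + √(5.282² + 2·3.71·59.9)) / 3.71 = (5.282 + 21.73) / 3.71 = 7.282 s.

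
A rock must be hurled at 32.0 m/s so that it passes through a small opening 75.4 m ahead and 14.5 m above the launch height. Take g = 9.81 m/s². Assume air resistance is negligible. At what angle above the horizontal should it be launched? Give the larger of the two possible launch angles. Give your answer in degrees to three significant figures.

Trajectory: y = x tanθ − g x² (1 + tan²θ)/(2v₀²). With x = 75.4, y = 14.5, v₀ = 32.0, g = 9.81:
27.23 tan²θ − 75.4 tanθ + (41.73) = 0.
tanθ = [75.4 ± √(75.4² − 4 × 27.23 × (41.73))] / (2 × 27.23) = (75.4 ± 33.75) / 54.46, giving tanθ = 0.7646 or 2.004.
θ = 37.40° or 63.48°; the larger is 63.48°.

63.5°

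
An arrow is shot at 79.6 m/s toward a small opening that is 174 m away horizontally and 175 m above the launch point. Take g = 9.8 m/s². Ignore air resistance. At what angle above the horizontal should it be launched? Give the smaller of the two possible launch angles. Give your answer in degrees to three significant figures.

54.6°

Trajectory: y = x tanθ − g x² (1 + tan²θ)/(2v₀²). With x = 174, y = 175, v₀ = 79.6, g = 9.80:
23.41 tan²θ − 174 tanθ + (198.4) = 0.
tanθ = [174 ± √(174² − 4 × 23.41 × (198.4))] / (2 × 23.41) = (174 ± 108.1) / 46.83, giving tanθ = 1.407 or 6.025.
θ = 54.59° or 80.58°; the smaller is 54.59°.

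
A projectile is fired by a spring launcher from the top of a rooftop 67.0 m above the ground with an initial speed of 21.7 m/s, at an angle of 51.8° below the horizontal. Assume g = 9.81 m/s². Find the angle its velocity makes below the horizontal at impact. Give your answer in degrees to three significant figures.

71.5°

Resolve: vₓ = 21.70 cos 51.8° = 13.42 m/s and v_y0 = −17.05 m/s (downward).
The projectile lands when y = 67.0 + (−17.05) t − ½·9.81·t² = 0. Positive root: t = (−17.05 + √(17.05² + 2·9.81·67.0)) / 9.81 = (−17.05 + 40.07) / 9.81 = 2.346 s.
At impact: v_y = v_y0 − g t = −40.07 m/s; vₓ = 13.42 m/s.
Angle below horizontal: arctan(|v_y|/vₓ) = arctan(40.07/13.42) = 71.48°.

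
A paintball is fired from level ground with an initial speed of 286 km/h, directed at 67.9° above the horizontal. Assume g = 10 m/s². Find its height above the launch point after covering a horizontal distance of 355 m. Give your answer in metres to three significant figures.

169 m

Convert: 286 km/h = 286/3.6 = 79.44 m/s.
Resolve: vₓ = 79.44 cos 67.9° = 29.89 m/s and v_y0 = 79.44 sin 67.9° = 73.61 m/s.
Time to reach x = 355 m: t = x/vₓ = 355/29.89 = 11.88 s.
Height: y = v_y0 t − ½ g t² = 73.61 × 11.88 − 5.000 × 11.88² = 874.3 − 705.4 = 168.9 m.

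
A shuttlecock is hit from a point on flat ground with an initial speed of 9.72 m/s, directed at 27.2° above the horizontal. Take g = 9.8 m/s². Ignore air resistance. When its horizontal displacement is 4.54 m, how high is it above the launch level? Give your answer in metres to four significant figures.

Horizontal component vₓ = 9.720 cos 27.2° = 8.645 m/s; vertical v_y0 = 9.720 sin 27.2° = 4.443 m/s.
x = vₓ t ⇒ t = 4.54/8.645 = 0.5252 s.
Height: y = v_y0 t − ½ g t² = 4.443 × 0.5252 − 4.900 × 0.5252² = 2.333 − 1.351 = 0.9819 m.

0.9819 m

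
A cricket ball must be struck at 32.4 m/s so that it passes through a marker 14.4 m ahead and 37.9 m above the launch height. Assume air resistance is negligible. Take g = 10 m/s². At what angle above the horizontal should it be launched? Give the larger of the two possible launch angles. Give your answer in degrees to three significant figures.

Trajectory: y = x tanθ − g x² (1 + tan²θ)/(2v₀²). With x = 14.4, y = 37.9, v₀ = 32.4, g = 10.0:
0.9877 tan²θ − 14.4 tanθ + (38.89) = 0.
tanθ = [14.4 ± √(14.4² − 4 × 0.9877 × (38.89))] / (2 × 0.9877) = (14.4 ± 7.330) / 1.975, giving tanθ = 3.579 or 11.00.
θ = 74.39° or 84.81°; the larger is 84.81°.

84.8°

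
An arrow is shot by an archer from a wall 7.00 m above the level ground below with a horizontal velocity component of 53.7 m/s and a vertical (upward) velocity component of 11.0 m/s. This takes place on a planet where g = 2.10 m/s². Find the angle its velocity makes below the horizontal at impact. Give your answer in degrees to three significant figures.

12.9°

The projectile lands when y = 7.00 + (11.00) t − ½·2.10·t² = 0. Positive root: t = (11.00 + √(11.00² + 2·2.10·7.00)) / 2.10 = (11.00 + 12.26) / 2.10 = 11.08 s.
At impact: v_y = v_y0 − g t = −12.26 m/s; vₓ = 53.70 m/s.
Angle below horizontal: arctan(|v_y|/vₓ) = arctan(12.26/53.70) = 12.86°.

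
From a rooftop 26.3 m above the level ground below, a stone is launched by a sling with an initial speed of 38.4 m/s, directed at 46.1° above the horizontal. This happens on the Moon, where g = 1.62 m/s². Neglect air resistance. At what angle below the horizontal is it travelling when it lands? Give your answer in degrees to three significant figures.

Resolve: vₓ = 38.40 cos 46.1° = 26.63 m/s and v_y0 = 38.40 sin 46.1° = 27.67 m/s.
Vertical motion (up positive, ground at y = 0): 0.8100 t² − (27.67) t − 26.3 = 0, so t = (27.67 + √(27.67² + 2·1.62·26.3)) / 1.62 = (27.67 + 29.17) / 1.62 = 35.08 s.
At impact: v_y = v_y0 − g t = −29.17 m/s; vₓ = 26.63 m/s.
Angle below horizontal: arctan(|v_y|/vₓ) = arctan(29.17/26.63) = 47.61°.

47.6°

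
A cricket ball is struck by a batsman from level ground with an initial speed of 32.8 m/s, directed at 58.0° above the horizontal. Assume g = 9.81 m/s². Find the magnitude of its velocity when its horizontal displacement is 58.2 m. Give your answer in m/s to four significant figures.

18.10 m/s

Components: vₓ = 32.80 cos 58.0° = 17.38 m/s, v_y0 = 32.80 sin 58.0° = 27.82 m/s.
Time to reach x = 58.2 m: t = x/vₓ = 58.2/17.38 = 3.348 s.
Vertical velocity there: v_y = v_y0 − g t = 27.82 − 9.81 × 3.348 = −5.032 m/s.
Speed: √(vₓ² + v_y²) = √(17.38² + 5.032²) = 18.10 m/s.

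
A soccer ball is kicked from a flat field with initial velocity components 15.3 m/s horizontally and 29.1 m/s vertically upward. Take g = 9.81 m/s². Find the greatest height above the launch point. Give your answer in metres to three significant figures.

Peak height H = v_y0² / (2g) = 846.81 / 19.62 = 43.16 m.

43.2 m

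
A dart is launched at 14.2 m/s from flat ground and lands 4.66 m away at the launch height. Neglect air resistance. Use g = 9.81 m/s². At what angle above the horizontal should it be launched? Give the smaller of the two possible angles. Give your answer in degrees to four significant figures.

From R = (v₀²/g) sin 2θ: sin 2θ = 9.81 × 4.66 / 201.64 = 0.2267.
2θ = 13.10° or 180° − 13.10° = 166.9°, so θ = 6.552° or 83.45°.
The smaller angle is 6.552°.

6.552°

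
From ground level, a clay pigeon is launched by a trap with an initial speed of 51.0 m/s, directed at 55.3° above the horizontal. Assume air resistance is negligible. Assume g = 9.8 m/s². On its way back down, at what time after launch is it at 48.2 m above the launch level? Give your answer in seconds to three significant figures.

7.19 s

vₓ = 51.00 cos 55.3° = 29.03 m/s; v_y0 = 51.00 sin 55.3° = 41.93 m/s.
Require v_y0 t − ½ g t² = 48.2, i.e. 4.900 t² − 41.93 t + 48.2 = 0.
Quadratic formula: t = (41.93 ± √813.35) / 9.80 = (41.93 ± 28.52) / 9.80 → t = 1.368 s or 7.189 s.
The descending-branch root is 7.189 s.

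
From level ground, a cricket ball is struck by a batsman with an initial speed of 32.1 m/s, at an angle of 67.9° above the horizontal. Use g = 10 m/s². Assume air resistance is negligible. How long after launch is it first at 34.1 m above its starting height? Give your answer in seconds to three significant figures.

1.55 s

vₓ = 32.10 cos 67.9° = 12.08 m/s; v_y0 = 32.10 sin 67.9° = 29.74 m/s.
Height y(t) = 29.74 t − 5.000 t² = 34.1 gives 5.000 t² − 29.74 t + 34.1 = 0.
Quadratic formula: t = (29.74 ± √202.56) / 10.0 = (29.74 ± 14.23) / 10.0 → t = 1.551 s or 4.397 s.
The first (ascending) time is 1.551 s.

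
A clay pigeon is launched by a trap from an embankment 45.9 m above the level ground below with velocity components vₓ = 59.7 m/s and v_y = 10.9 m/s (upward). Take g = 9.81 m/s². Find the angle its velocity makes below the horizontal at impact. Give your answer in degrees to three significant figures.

With up positive and y = 0 at the ground: y(t) = 45.9 + (10.90) t − 4.905 t². Setting y = 0 and taking the positive root: t = [10.90 + √(10.90² + 2·9.81·45.9)] / 9.81 = (10.90 + 31.93) / 9.81 = 4.366 s.
At impact: v_y = v_y0 − g t = −31.93 m/s; vₓ = 59.70 m/s.
Angle below horizontal: arctan(|v_y|/vₓ) = arctan(31.93/59.70) = 28.14°.

28.1°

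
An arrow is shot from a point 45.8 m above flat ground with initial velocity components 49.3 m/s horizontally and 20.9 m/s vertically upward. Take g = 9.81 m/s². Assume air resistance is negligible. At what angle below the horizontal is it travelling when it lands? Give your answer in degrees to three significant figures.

36.5°

With up positive and y = 0 at the ground: y(t) = 45.8 + (20.90) t − 4.905 t². Setting y = 0 and taking the positive root: t = [20.90 + √(20.90² + 2·9.81·45.8)] / 9.81 = (20.90 + 36.54) / 9.81 = 5.856 s.
At impact: v_y = v_y0 − g t = −36.54 m/s; vₓ = 49.30 m/s.
Angle below horizontal: arctan(|v_y|/vₓ) = arctan(36.54/49.30) = 36.55°.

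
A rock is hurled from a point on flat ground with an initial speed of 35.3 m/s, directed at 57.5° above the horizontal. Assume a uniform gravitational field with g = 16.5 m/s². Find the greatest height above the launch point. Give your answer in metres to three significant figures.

26.9 m

Resolve: vₓ = 35.30 cos 57.5° = 18.97 m/s and v_y0 = 35.30 sin 57.5° = 29.77 m/s.
Peak height H = v_y0² / (2g) = 886.36 / 33.00 = 26.86 m.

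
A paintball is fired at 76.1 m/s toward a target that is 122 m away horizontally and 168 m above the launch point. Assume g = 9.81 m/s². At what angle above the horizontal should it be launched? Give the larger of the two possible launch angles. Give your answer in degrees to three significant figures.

82.7°

Trajectory: y = x tanθ − g x² (1 + tan²θ)/(2v₀²). With x = 122, y = 168, v₀ = 76.1, g = 9.81:
12.61 tan²θ − 122 tanθ + (180.6) = 0.
tanθ = [122 ± √(122² − 4 × 12.61 × (180.6))] / (2 × 12.61) = (122 ± 76.01) / 25.21, giving tanθ = 1.824 or 7.853.
θ = 61.27° or 82.74°; the larger is 82.74°.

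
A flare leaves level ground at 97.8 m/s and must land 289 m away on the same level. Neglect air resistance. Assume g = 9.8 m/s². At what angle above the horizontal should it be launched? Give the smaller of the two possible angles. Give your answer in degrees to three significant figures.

8.61°

R = v₀² sin 2θ / g gives sin 2θ = gR/v₀² = 9.80·289/97.8² = 0.2961.
2θ = 17.22° or 180° − 17.22° = 162.8°, so θ = 8.612° or 81.39°.
The smaller angle is 8.612°.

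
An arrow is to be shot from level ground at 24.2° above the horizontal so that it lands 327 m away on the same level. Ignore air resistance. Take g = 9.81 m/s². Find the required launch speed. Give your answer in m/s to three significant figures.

65.5 m/s

Level-ground range: R = v₀² sin(2θ)/g, so v₀ = √(gR / sin 2θ).
v₀ = √(9.81 × 327 / sin 48.40°) = √(3208 / 0.7478) = √4289.8 = 65.50 m/s.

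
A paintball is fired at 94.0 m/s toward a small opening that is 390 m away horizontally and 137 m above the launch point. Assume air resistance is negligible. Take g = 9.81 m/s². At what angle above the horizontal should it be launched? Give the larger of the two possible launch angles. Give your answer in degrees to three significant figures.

75.8°

Trajectory: y = x tanθ − g x² (1 + tan²θ)/(2v₀²). With x = 390, y = 137, v₀ = 94.0, g = 9.81:
84.43 tan²θ − 390 tanθ + (221.4) = 0.
tanθ = [390 ± √(390² − 4 × 84.43 × (221.4))] / (2 × 84.43) = (390 ± 278.1) / 168.9, giving tanθ = 0.6629 or 3.956.
θ = 33.54° or 75.81°; the larger is 75.81°.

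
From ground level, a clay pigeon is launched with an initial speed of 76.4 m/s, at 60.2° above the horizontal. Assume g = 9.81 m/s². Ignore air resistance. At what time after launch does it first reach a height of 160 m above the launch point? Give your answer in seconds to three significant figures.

3.15 s

Resolve: vₓ = 76.40 cos 60.2° = 37.97 m/s and v_y0 = 76.40 sin 60.2° = 66.30 m/s.
Require v_y0 t − ½ g t² = 160, i.e. 4.905 t² − 66.30 t + 160 = 0.
t = [66.30 ± √(66.30² − 2·9.81·160)] / 9.81 = (66.30 ± 35.44) / 9.81, so t = 3.145 s or t = 10.37 s.
The first (ascending) time is 3.145 s.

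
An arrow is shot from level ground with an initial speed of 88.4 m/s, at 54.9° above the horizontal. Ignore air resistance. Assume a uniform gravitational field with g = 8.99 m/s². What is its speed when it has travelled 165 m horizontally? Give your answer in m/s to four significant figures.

Components: vₓ = 88.40 cos 54.9° = 50.83 m/s, v_y0 = 88.40 sin 54.9° = 72.32 m/s.
Time to reach x = 165 m: t = x/vₓ = 165/50.83 = 3.246 s.
Vertical velocity there: v_y = v_y0 − g t = 72.32 − 8.99 × 3.246 = 43.14 m/s.
Speed: √(vₓ² + v_y²) = √(50.83² + 43.14²) = 66.67 m/s.

66.67 m/s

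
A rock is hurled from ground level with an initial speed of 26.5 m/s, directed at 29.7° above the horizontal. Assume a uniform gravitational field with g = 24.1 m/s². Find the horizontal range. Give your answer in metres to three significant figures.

Horizontal component vₓ = 26.50 cos 29.7° = 23.02 m/s; vertical v_y0 = 26.50 sin 29.7° = 13.13 m/s.
Flight time T = 2 v_y0 / g = 1.090 s.
Horizontal distance R = vₓ T = 23.02 × 1.090 = 25.08 m.

25.1 m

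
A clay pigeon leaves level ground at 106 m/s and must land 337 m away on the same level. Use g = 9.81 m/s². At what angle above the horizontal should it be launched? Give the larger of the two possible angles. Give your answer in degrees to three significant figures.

R = v₀² sin 2θ / g gives sin 2θ = gR/v₀² = 9.81·337/106² = 0.2942.
2θ = 17.11° or 180° − 17.11° = 162.9°, so θ = 8.556° or 81.44°.
The larger angle is 81.44°.

81.4°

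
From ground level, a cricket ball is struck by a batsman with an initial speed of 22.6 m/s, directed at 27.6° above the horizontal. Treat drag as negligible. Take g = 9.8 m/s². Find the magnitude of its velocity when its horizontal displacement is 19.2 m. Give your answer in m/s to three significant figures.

Resolve: vₓ = 22.60 cos 27.6° = 20.03 m/s and v_y0 = 22.60 sin 27.6° = 10.47 m/s.
Time to reach x = 19.2 m: t = x/vₓ = 19.2/20.03 = 0.9586 s.
Vertical velocity there: v_y = v_y0 − g t = 10.47 − 9.80 × 0.9586 = 1.076 m/s.
Speed: √(vₓ² + v_y²) = √(20.03² + 1.076²) = 20.06 m/s.

20.1 m/s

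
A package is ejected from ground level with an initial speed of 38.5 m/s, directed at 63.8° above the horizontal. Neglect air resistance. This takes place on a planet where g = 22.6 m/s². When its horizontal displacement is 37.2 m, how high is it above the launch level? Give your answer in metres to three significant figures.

Resolve: vₓ = 38.50 cos 63.8° = 17.00 m/s and v_y0 = 38.50 sin 63.8° = 34.54 m/s.
Time to reach x = 37.2 m: t = x/vₓ = 37.2/17.00 = 2.188 s.
Height: y = v_y0 t − ½ g t² = 34.54 × 2.188 − 11.30 × 2.188² = 75.60 − 54.12 = 21.48 m.

21.5 m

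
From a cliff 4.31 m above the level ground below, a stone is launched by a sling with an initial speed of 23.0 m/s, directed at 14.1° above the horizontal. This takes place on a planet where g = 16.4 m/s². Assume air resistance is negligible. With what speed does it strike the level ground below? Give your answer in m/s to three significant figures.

25.9 m/s

Horizontal component vₓ = 23.00 cos 14.1° = 22.31 m/s; vertical v_y0 = 23.00 sin 14.1° = 5.603 m/s.
With up positive and y = 0 at the ground: y(t) = 4.31 + (5.603) t − 8.200 t². Setting y = 0 and taking the positive root: t = [5.603 + √(5.603² + 2·16.4·4.31)] / 16.4 = (5.603 + 13.14) / 16.4 = 1.143 s.
Vertical velocity at impact: v_y = v_y0 − g t = 5.603 − 16.4 × 1.143 = −13.14 m/s.
Speed: |v| = √(vₓ² + v_y²) = √(22.31² + 13.14²) = 25.89 m/s.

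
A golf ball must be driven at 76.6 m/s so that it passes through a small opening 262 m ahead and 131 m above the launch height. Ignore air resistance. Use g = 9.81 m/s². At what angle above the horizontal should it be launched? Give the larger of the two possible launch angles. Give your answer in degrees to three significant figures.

74.8°

Trajectory: y = x tanθ − g x² (1 + tan²θ)/(2v₀²). With x = 262, y = 131, v₀ = 76.6, g = 9.81:
57.38 tan²θ − 262 tanθ + (188.4) = 0.
tanθ = [262 ± √(262² − 4 × 57.38 × (188.4))] / (2 × 57.38) = (262 ± 159.4) / 114.8, giving tanθ = 0.8941 or 3.672.
θ = 41.80° or 74.76°; the larger is 74.76°.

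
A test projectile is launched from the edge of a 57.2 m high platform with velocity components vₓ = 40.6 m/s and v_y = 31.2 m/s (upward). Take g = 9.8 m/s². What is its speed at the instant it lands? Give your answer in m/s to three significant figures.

Vertical motion (up positive, ground at y = 0): 4.900 t² − (31.20) t − 57.2 = 0, so t = (31.20 + √(31.20² + 2·9.80·57.2)) / 9.80 = (31.20 + 45.77) / 9.80 = 7.854 s.
Vertical velocity at impact: v_y = v_y0 − g t = 31.20 − 9.80 × 7.854 = −45.77 m/s.
Speed: |v| = √(vₓ² + v_y²) = √(40.60² + 45.77²) = 61.18 m/s.

61.2 m/s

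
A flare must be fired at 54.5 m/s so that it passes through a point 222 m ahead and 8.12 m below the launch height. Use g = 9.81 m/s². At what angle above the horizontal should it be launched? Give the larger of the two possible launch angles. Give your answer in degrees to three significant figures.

Trajectory: y = x tanθ − g x² (1 + tan²θ)/(2v₀²). With x = 222, y = −8.12, v₀ = 54.5, g = 9.81:
81.39 tan²θ − 222 tanθ + (73.27) = 0.
tanθ = [222 ± √(222² − 4 × 81.39 × (73.27))] / (2 × 81.39) = (222 ± 159.5) / 162.8, giving tanθ = 0.3841 or 2.344.
θ = 21.01° or 66.89°; the larger is 66.89°.

66.9°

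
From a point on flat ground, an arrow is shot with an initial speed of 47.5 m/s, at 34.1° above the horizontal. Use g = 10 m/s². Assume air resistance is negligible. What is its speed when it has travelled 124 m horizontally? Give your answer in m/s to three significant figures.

Resolve: vₓ = 47.50 cos 34.1° = 39.33 m/s and v_y0 = 47.50 sin 34.1° = 26.63 m/s.
Time to reach x = 124 m: t = x/vₓ = 124/39.33 = 3.153 s.
Vertical velocity there: v_y = v_y0 − g t = 26.63 − 10.0 × 3.153 = −4.895 m/s.
Speed: √(vₓ² + v_y²) = √(39.33² + 4.895²) = 39.64 m/s.

39.6 m/s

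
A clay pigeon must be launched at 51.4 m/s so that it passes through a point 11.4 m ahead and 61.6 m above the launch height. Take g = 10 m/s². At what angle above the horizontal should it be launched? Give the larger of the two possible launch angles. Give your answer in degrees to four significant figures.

88.57°

Trajectory: y = x tanθ − g x² (1 + tan²θ)/(2v₀²). With x = 11.4, y = 61.6, v₀ = 51.4, g = 10.0:
0.2460 tan²θ − 11.4 tanθ + (61.85) = 0.
tanθ = [11.4 ± √(11.4² − 4 × 0.2460 × (61.85))] / (2 × 0.2460) = (11.4 ± 8.314) / 0.4919, giving tanθ = 6.274 or 40.08.
θ = 80.94° or 88.57°; the larger is 88.57°.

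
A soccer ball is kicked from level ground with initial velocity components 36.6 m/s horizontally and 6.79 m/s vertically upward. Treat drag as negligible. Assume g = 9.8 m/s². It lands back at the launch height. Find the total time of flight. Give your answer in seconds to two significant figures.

Time of flight on level ground: T = 2 v_y0 / g = 2 × 6.790 / 9.80 = 1.386 s.

1.4 s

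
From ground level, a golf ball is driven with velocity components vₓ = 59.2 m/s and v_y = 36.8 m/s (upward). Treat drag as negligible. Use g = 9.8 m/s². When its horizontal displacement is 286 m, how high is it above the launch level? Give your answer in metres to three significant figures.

63.4 m

Time to reach x = 286 m: t = x/vₓ = 286/59.20 = 4.831 s.
Height: y = v_y0 t − ½ g t² = 36.80 × 4.831 − 4.900 × 4.831² = 177.8 − 114.4 = 63.42 m.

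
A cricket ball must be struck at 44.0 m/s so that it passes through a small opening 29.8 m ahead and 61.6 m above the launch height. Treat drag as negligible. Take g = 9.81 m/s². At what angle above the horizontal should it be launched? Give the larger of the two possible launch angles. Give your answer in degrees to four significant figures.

84.59°

Trajectory: y = x tanθ − g x² (1 + tan²θ)/(2v₀²). With x = 29.8, y = 61.6, v₀ = 44.0, g = 9.81:
2.250 tan²θ − 29.8 tanθ + (63.85) = 0.
tanθ = [29.8 ± √(29.8² − 4 × 2.250 × (63.85))] / (2 × 2.250) = (29.8 ± 17.70) / 4.500, giving tanθ = 2.688 or 10.56.
θ = 69.60° or 84.59°; the larger is 84.59°.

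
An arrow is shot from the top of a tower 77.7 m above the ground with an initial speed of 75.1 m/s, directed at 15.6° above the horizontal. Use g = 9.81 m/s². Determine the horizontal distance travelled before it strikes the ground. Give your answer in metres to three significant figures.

473 m

Resolve: vₓ = 75.10 cos 15.6° = 72.33 m/s and v_y0 = 75.10 sin 15.6° = 20.20 m/s.
With up positive and y = 0 at the ground: y(t) = 77.7 + (20.20) t − 4.905 t². Setting y = 0 and taking the positive root: t = [20.20 + √(20.20² + 2·9.81·77.7)] / 9.81 = (20.20 + 43.96) / 9.81 = 6.540 s.
Horizontal distance: R = vₓ t = 72.33 × 6.540 = 473.0 m.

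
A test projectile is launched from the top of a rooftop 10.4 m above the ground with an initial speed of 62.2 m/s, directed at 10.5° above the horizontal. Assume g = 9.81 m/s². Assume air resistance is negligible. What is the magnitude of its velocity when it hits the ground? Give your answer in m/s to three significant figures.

63.8 m/s

Resolve: vₓ = 62.20 cos 10.5° = 61.16 m/s and v_y0 = 62.20 sin 10.5° = 11.34 m/s.
The projectile lands when y = 10.4 + (11.34) t − ½·9.81·t² = 0. Positive root: t = (11.34 + √(11.34² + 2·9.81·10.4)) / 9.81 = (11.34 + 18.24) / 9.81 = 3.014 s.
Vertical velocity at impact: v_y = v_y0 − g t = 11.34 − 9.81 × 3.014 = −18.24 m/s.
Speed: |v| = √(vₓ² + v_y²) = √(61.16² + 18.24²) = 63.82 m/s.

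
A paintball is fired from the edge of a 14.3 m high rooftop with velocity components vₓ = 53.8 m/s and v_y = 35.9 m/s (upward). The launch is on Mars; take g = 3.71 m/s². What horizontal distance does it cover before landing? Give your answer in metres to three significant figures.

1060 m

Vertical motion (up positive, ground at y = 0): 1.855 t² − (35.90) t − 14.3 = 0, so t = (35.90 + √(35.90² + 2·3.71·14.3)) / 3.71 = (35.90 + 37.35) / 3.71 = 19.74 s.
Horizontal distance: R = vₓ t = 53.80 × 19.74 = 1062 m.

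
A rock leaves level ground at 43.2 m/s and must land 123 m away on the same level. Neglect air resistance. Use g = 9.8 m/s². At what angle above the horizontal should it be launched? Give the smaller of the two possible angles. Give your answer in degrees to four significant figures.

Level-ground range R = v₀² sin(2θ)/g ⇒ sin(2θ) = gR/v₀² = 9.80 × 123 / 43.2² = 0.6459.
2θ = 40.23° or 180° − 40.23° = 139.8°, so θ = 20.12° or 69.88°.
The smaller angle is 20.12°.

20.12°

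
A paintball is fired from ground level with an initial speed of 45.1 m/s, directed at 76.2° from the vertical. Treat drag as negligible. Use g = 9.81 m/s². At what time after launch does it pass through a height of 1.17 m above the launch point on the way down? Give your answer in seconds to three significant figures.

2.08 s

vₓ = 45.10 sin 76.2° = 43.80 m/s; v_y0 = 45.10 cos 76.2° = 10.76 m/s.
Set y = v_y0 t − ½ g t² = 1.17: 4.905 t² − 10.76 t + 1.17 = 0.
t = [10.76 ± √(10.76² − 2·9.81·1.17)] / 9.81 = (10.76 ± 9.632) / 9.81, so t = 0.1148 s or t = 2.078 s.
The descending-branch root is 2.078 s.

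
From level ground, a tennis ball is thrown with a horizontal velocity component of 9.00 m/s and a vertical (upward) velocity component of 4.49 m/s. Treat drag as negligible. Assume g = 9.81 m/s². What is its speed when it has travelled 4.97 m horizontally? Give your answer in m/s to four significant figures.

Time to reach x = 4.97 m: t = x/vₓ = 4.97/9.000 = 0.5522 s.
Vertical velocity there: v_y = v_y0 − g t = 4.490 − 9.81 × 0.5522 = −0.9273 m/s.
Speed: √(vₓ² + v_y²) = √(9.000² + 0.9273²) = 9.048 m/s.

9.048 m/s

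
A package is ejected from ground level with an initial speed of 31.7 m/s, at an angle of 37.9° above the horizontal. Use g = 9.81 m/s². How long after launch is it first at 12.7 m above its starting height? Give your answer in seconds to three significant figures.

0.823 s

vₓ = 31.70 cos 37.9° = 25.01 m/s; v_y0 = 31.70 sin 37.9° = 19.47 m/s.
Require v_y0 t − ½ g t² = 12.7, i.e. 4.905 t² − 19.47 t + 12.7 = 0.
t = [19.47 ± √(19.47² − 2·9.81·12.7)] / 9.81 = (19.47 ± 11.40) / 9.81, so t = 0.8227 s or t = 3.147 s.
The first (ascending) time is 0.8227 s.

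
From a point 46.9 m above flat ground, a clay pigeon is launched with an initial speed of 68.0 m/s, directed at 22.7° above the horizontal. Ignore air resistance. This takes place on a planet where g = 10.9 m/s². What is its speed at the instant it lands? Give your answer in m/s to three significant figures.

75.1 m/s

Components: vₓ = 68.00 cos 22.7° = 62.73 m/s, v_y0 = 68.00 sin 22.7° = 26.24 m/s.
Vertical motion (up positive, ground at y = 0): 5.450 t² − (26.24) t − 46.9 = 0, so t = (26.24 + √(26.24² + 2·10.9·46.9)) / 10.9 = (26.24 + 41.36) / 10.9 = 6.202 s.
Vertical velocity at impact: v_y = v_y0 − g t = 26.24 − 10.9 × 6.202 = −41.36 m/s.
Speed: |v| = √(vₓ² + v_y²) = √(62.73² + 41.36²) = 75.14 m/s.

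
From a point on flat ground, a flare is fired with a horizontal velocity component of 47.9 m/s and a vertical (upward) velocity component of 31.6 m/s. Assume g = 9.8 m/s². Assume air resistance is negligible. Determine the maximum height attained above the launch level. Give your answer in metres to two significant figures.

51 m

At the apex v_y = 0, so H = v_y0²/(2g) = 31.60²/19.60 = 50.95 m.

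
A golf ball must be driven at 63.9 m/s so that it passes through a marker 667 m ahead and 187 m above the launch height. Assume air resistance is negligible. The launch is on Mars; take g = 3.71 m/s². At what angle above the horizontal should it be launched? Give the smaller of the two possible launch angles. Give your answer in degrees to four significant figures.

37.13°

Trajectory: y = x tanθ − g x² (1 + tan²θ)/(2v₀²). With x = 667, y = 187, v₀ = 63.9, g = 3.71:
202.1 tan²θ − 667 tanθ + (389.1) = 0.
tanθ = [667 ± √(667² − 4 × 202.1 × (389.1))] / (2 × 202.1) = (667 ± 361.0) / 404.2, giving tanθ = 0.7570 or 2.543.
θ = 37.13° or 68.53°; the smaller is 37.13°.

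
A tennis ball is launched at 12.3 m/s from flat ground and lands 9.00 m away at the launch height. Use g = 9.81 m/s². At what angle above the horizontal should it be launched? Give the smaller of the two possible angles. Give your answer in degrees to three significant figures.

Level-ground range R = v₀² sin(2θ)/g ⇒ sin(2θ) = gR/v₀² = 9.81 × 9.00 / 12.3² = 0.5836.
2θ = 35.70° or 180° − 35.70° = 144.3°, so θ = 17.85° or 72.15°.
The smaller angle is 17.85°.

17.9°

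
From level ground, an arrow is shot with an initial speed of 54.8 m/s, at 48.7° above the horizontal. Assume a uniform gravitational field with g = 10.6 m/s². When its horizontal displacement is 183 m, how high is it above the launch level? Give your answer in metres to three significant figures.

72.6 m

Resolve: vₓ = 54.80 cos 48.7° = 36.17 m/s and v_y0 = 54.80 sin 48.7° = 41.17 m/s.
x = vₓ t ⇒ t = 183/36.17 = 5.060 s.
Height: y = v_y0 t − ½ g t² = 41.17 × 5.060 − 5.300 × 5.060² = 208.3 − 135.7 = 72.62 m.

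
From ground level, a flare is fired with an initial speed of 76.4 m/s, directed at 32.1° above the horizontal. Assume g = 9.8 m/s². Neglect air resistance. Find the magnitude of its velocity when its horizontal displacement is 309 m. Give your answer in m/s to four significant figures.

65.02 m/s

Components: vₓ = 76.40 cos 32.1° = 64.72 m/s, v_y0 = 76.40 sin 32.1° = 40.60 m/s.
At x = 309 m, t = x/vₓ = 309/64.72 = 4.774 s.
Vertical velocity there: v_y = v_y0 − g t = 40.60 − 9.80 × 4.774 = −6.190 m/s.
Speed: √(vₓ² + v_y²) = √(64.72² + 6.190²) = 65.02 m/s.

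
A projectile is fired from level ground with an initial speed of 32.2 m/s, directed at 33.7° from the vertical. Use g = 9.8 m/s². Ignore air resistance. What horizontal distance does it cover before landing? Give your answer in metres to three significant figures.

97.7 m

Components: vₓ = 32.20 sin 33.7° = 17.87 m/s, v_y0 = 32.20 cos 33.7° = 26.79 m/s.
Time aloft: T = 2 v_y0 / g = 2 × 26.79 / 9.80 = 5.467 s.
Range: R = vₓ T = 17.87 × 5.467 = 97.68 m.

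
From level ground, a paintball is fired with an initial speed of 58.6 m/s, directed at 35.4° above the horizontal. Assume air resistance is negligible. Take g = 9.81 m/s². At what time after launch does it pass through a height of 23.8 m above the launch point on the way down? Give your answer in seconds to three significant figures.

Horizontal component vₓ = 58.60 cos 35.4° = 47.77 m/s; vertical v_y0 = 58.60 sin 35.4° = 33.95 m/s.
Set y = v_y0 t − ½ g t² = 23.8: 4.905 t² − 33.95 t + 23.8 = 0.
t = [33.95 ± √(33.95² − 2·9.81·23.8)] / 9.81 = (33.95 ± 26.18) / 9.81, so t = 0.7917 s or t = 6.129 s.
The descending-branch root is 6.129 s.

6.13 s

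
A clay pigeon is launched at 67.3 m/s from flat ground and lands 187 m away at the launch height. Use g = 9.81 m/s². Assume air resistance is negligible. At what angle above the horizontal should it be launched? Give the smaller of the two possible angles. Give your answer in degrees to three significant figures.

Level-ground range R = v₀² sin(2θ)/g ⇒ sin(2θ) = gR/v₀² = 9.81 × 187 / 67.3² = 0.4050.
2θ = 23.89° or 180° − 23.89° = 156.1°, so θ = 11.95° or 78.05°.
The smaller angle is 11.95°.

11.9°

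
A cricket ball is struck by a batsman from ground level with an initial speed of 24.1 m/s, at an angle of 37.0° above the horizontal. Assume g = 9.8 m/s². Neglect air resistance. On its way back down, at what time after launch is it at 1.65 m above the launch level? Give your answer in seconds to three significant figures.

Components: vₓ = 24.10 cos 37.0° = 19.25 m/s, v_y0 = 24.10 sin 37.0° = 14.50 m/s.
Height y(t) = 14.50 t − 4.900 t² = 1.65 gives 4.900 t² − 14.50 t + 1.65 = 0.
t = [14.50 ± √(14.50² − 2·9.80·1.65)] / 9.80 = (14.50 ± 13.34) / 9.80, so t = 0.1185 s or t = 2.841 s.
The descending-branch root is 2.841 s.

2.84 s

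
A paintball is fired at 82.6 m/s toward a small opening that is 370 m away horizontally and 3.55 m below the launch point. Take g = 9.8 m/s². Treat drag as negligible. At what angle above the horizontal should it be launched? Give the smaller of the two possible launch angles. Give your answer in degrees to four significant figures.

15.45°

Trajectory: y = x tanθ − g x² (1 + tan²θ)/(2v₀²). With x = 370, y = −3.55, v₀ = 82.6, g = 9.80:
98.32 tan²θ − 370 tanθ + (94.77) = 0.
tanθ = [370 ± √(370² − 4 × 98.32 × (94.77))] / (2 × 98.32) = (370 ± 315.6) / 196.6, giving tanθ = 0.2764 or 3.487.
θ = 15.45° or 74.00°; the smaller is 15.45°.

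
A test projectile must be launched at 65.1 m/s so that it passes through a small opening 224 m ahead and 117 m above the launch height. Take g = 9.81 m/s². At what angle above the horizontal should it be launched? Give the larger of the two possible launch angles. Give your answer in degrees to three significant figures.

Trajectory: y = x tanθ − g x² (1 + tan²θ)/(2v₀²). With x = 224, y = 117, v₀ = 65.1, g = 9.81:
58.07 tan²θ − 224 tanθ + (175.1) = 0.
tanθ = [224 ± √(224² − 4 × 58.07 × (175.1))] / (2 × 58.07) = (224 ± 97.51) / 116.1, giving tanθ = 1.089 or 2.768.
θ = 47.44° or 70.14°; the larger is 70.14°.

70.1°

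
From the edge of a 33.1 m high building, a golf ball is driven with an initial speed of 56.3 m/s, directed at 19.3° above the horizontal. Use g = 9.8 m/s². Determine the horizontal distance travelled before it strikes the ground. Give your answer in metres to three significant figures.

272 m

Horizontal component vₓ = 56.30 cos 19.3° = 53.14 m/s; vertical v_y0 = 56.30 sin 19.3° = 18.61 m/s.
The projectile lands when y = 33.1 + (18.61) t − ½·9.80·t² = 0. Positive root: t = (18.61 + √(18.61² + 2·9.80·33.1)) / 9.80 = (18.61 + 31.54) / 9.80 = 5.118 s.
Horizontal distance: R = vₓ t = 53.14 × 5.118 = 271.9 m.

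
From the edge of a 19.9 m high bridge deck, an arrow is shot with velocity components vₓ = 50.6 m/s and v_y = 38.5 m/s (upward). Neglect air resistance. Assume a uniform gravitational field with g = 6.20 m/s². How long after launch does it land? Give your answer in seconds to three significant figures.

With up positive and y = 0 at the ground: y(t) = 19.9 + (38.50) t − 3.100 t². Setting y = 0 and taking the positive root: t = [38.50 + √(38.50² + 2·6.20·19.9)] / 6.20 = (38.50 + 41.58) / 6.20 = 12.92 s.

12.9 s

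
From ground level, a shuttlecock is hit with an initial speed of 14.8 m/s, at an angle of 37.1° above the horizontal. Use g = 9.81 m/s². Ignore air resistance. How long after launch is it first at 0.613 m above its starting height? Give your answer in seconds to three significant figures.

0.0715 s

Horizontal component vₓ = 14.80 cos 37.1° = 11.80 m/s; vertical v_y0 = 14.80 sin 37.1° = 8.927 m/s.
Set y = v_y0 t − ½ g t² = 0.613: 4.905 t² − 8.927 t + 0.613 = 0.
t = [8.927 ± √(8.927² − 2·9.81·0.613)] / 9.81 = (8.927 ± 8.226) / 9.81, so t = 0.07147 s or t = 1.749 s.
The first (ascending) time is 0.07147 s.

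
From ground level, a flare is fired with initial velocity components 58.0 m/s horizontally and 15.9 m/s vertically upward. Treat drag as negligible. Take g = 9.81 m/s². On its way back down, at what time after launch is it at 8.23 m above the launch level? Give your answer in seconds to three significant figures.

Require v_y0 t − ½ g t² = 8.23, i.e. 4.905 t² − 15.90 t + 8.23 = 0.
t = [15.90 ± √(15.90² − 2·9.81·8.23)] / 9.81 = (15.90 ± 9.557) / 9.81, so t = 0.6466 s or t = 2.595 s.
The descending-branch root is 2.595 s.

2.60 s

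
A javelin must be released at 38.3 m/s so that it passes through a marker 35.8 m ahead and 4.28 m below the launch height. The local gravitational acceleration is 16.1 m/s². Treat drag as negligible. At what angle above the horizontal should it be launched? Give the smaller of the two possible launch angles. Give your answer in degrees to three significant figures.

Trajectory: y = x tanθ − g x² (1 + tan²θ)/(2v₀²). With x = 35.8, y = −4.28, v₀ = 38.3, g = 16.1:
7.033 tan²θ − 35.8 tanθ + (2.753) = 0.
tanθ = [35.8 ± √(35.8² − 4 × 7.033 × (2.753))] / (2 × 7.033) = (35.8 ± 34.70) / 14.07, giving tanθ = 0.07811 or 5.012.
θ = 4.466° or 78.72°; the smaller is 4.466°.

4.47°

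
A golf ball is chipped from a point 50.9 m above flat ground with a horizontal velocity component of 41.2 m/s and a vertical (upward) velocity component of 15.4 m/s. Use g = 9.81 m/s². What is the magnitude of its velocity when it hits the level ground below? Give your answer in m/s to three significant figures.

Vertical motion (up positive, ground at y = 0): 4.905 t² − (15.40) t − 50.9 = 0, so t = (15.40 + √(15.40² + 2·9.81·50.9)) / 9.81 = (15.40 + 35.15) / 9.81 = 5.153 s.
Vertical velocity at impact: v_y = v_y0 − g t = 15.40 − 9.81 × 5.153 = −35.15 m/s.
Speed: |v| = √(vₓ² + v_y²) = √(41.20² + 35.15²) = 54.16 m/s.

54.2 m/s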